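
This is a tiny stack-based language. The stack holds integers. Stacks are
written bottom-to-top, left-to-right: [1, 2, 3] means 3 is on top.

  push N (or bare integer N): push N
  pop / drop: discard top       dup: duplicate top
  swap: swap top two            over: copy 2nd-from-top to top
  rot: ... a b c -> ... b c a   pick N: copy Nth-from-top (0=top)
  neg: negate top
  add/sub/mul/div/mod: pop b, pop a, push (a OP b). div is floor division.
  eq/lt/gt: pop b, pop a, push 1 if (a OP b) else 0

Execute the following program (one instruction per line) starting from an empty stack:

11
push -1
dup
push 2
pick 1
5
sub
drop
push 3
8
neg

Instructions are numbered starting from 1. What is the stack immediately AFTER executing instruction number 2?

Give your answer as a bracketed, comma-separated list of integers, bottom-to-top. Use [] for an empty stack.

Step 1 ('11'): [11]
Step 2 ('push -1'): [11, -1]

Answer: [11, -1]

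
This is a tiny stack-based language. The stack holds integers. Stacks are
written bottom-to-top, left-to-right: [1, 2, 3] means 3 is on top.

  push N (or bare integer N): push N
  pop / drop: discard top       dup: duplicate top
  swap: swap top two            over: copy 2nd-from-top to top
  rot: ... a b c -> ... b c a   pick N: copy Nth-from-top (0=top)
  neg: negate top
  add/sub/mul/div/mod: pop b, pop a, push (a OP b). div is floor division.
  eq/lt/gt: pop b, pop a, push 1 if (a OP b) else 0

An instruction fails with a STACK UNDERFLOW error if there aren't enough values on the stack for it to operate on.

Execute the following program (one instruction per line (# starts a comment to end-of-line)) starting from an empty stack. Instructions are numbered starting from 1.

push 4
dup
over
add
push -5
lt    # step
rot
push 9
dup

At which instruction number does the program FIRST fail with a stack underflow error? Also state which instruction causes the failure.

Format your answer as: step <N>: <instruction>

Answer: step 7: rot

Derivation:
Step 1 ('push 4'): stack = [4], depth = 1
Step 2 ('dup'): stack = [4, 4], depth = 2
Step 3 ('over'): stack = [4, 4, 4], depth = 3
Step 4 ('add'): stack = [4, 8], depth = 2
Step 5 ('push -5'): stack = [4, 8, -5], depth = 3
Step 6 ('lt'): stack = [4, 0], depth = 2
Step 7 ('rot'): needs 3 value(s) but depth is 2 — STACK UNDERFLOW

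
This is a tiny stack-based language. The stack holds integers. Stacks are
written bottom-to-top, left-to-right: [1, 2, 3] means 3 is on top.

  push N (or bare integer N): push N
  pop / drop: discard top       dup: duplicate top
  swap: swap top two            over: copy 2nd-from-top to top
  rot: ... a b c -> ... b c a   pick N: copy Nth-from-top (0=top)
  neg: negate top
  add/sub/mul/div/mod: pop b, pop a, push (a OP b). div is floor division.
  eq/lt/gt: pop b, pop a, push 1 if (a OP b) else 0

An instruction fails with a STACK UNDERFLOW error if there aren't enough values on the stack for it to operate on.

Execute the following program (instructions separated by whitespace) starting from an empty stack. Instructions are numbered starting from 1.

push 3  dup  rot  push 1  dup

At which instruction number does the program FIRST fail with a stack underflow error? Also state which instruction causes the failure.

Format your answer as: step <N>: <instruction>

Answer: step 3: rot

Derivation:
Step 1 ('push 3'): stack = [3], depth = 1
Step 2 ('dup'): stack = [3, 3], depth = 2
Step 3 ('rot'): needs 3 value(s) but depth is 2 — STACK UNDERFLOW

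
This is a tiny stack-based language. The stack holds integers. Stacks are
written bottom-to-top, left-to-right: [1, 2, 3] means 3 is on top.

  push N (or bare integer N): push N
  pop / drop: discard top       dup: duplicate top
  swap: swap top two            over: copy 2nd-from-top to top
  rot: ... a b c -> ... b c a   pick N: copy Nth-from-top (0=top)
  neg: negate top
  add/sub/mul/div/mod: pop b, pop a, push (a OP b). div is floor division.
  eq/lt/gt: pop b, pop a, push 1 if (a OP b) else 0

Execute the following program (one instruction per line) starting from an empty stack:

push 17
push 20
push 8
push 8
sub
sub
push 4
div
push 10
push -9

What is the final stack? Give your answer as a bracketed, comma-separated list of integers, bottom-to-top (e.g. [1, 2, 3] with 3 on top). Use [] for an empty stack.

Answer: [17, 5, 10, -9]

Derivation:
After 'push 17': [17]
After 'push 20': [17, 20]
After 'push 8': [17, 20, 8]
After 'push 8': [17, 20, 8, 8]
After 'sub': [17, 20, 0]
After 'sub': [17, 20]
After 'push 4': [17, 20, 4]
After 'div': [17, 5]
After 'push 10': [17, 5, 10]
After 'push -9': [17, 5, 10, -9]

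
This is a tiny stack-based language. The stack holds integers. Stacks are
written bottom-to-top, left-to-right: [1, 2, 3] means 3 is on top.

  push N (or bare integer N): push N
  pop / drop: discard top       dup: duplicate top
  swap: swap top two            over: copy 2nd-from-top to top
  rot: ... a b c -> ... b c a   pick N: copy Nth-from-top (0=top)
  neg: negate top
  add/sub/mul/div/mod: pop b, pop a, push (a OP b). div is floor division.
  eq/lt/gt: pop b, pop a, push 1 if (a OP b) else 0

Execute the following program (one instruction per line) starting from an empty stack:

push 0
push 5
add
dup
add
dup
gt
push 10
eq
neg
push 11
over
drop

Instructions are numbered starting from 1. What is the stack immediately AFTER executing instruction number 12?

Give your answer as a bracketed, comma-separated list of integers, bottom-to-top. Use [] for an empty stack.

Step 1 ('push 0'): [0]
Step 2 ('push 5'): [0, 5]
Step 3 ('add'): [5]
Step 4 ('dup'): [5, 5]
Step 5 ('add'): [10]
Step 6 ('dup'): [10, 10]
Step 7 ('gt'): [0]
Step 8 ('push 10'): [0, 10]
Step 9 ('eq'): [0]
Step 10 ('neg'): [0]
Step 11 ('push 11'): [0, 11]
Step 12 ('over'): [0, 11, 0]

Answer: [0, 11, 0]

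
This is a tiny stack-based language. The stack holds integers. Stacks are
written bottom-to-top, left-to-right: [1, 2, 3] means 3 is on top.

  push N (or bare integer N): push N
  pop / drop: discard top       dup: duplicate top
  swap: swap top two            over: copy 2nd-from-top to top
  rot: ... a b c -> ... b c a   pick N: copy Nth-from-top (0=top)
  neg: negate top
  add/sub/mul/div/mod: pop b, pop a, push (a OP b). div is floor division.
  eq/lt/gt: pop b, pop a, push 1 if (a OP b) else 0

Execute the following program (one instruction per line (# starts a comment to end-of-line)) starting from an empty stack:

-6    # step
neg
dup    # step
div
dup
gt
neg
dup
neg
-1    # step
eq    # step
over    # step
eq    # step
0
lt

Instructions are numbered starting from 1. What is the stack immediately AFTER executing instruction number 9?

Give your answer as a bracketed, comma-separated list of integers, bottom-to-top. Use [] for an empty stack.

Step 1 ('-6'): [-6]
Step 2 ('neg'): [6]
Step 3 ('dup'): [6, 6]
Step 4 ('div'): [1]
Step 5 ('dup'): [1, 1]
Step 6 ('gt'): [0]
Step 7 ('neg'): [0]
Step 8 ('dup'): [0, 0]
Step 9 ('neg'): [0, 0]

Answer: [0, 0]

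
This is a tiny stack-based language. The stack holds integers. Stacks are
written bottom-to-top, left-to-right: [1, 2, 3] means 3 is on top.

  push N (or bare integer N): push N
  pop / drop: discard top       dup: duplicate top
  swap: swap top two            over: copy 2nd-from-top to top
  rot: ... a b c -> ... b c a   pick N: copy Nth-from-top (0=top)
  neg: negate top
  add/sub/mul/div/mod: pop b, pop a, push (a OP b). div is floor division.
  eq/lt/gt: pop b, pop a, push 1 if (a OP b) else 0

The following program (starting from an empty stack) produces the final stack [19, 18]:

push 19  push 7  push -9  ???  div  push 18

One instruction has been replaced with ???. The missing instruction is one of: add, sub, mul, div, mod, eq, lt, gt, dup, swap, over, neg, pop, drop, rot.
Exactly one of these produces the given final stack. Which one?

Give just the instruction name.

Answer: gt

Derivation:
Stack before ???: [19, 7, -9]
Stack after ???:  [19, 1]
The instruction that transforms [19, 7, -9] -> [19, 1] is: gt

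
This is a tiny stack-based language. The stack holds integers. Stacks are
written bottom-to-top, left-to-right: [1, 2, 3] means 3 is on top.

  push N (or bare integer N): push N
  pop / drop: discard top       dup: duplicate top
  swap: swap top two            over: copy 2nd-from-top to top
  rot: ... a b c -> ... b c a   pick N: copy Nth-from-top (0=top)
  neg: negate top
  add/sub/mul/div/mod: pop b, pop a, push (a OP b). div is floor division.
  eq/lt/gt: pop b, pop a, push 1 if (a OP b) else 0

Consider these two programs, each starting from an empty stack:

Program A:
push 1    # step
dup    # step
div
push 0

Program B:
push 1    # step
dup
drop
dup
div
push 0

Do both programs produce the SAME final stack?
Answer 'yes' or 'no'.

Answer: yes

Derivation:
Program A trace:
  After 'push 1': [1]
  After 'dup': [1, 1]
  After 'div': [1]
  After 'push 0': [1, 0]
Program A final stack: [1, 0]

Program B trace:
  After 'push 1': [1]
  After 'dup': [1, 1]
  After 'drop': [1]
  After 'dup': [1, 1]
  After 'div': [1]
  After 'push 0': [1, 0]
Program B final stack: [1, 0]
Same: yes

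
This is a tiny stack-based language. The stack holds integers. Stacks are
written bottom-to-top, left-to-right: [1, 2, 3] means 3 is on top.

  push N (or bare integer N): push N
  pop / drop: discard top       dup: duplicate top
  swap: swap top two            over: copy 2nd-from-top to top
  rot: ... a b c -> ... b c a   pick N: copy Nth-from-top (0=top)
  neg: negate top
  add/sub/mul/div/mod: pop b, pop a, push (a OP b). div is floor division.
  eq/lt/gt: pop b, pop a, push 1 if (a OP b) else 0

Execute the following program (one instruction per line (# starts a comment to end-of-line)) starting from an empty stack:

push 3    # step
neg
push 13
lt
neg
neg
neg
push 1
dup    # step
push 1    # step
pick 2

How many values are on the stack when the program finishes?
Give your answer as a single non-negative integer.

Answer: 5

Derivation:
After 'push 3': stack = [3] (depth 1)
After 'neg': stack = [-3] (depth 1)
After 'push 13': stack = [-3, 13] (depth 2)
After 'lt': stack = [1] (depth 1)
After 'neg': stack = [-1] (depth 1)
After 'neg': stack = [1] (depth 1)
After 'neg': stack = [-1] (depth 1)
After 'push 1': stack = [-1, 1] (depth 2)
After 'dup': stack = [-1, 1, 1] (depth 3)
After 'push 1': stack = [-1, 1, 1, 1] (depth 4)
After 'pick 2': stack = [-1, 1, 1, 1, 1] (depth 5)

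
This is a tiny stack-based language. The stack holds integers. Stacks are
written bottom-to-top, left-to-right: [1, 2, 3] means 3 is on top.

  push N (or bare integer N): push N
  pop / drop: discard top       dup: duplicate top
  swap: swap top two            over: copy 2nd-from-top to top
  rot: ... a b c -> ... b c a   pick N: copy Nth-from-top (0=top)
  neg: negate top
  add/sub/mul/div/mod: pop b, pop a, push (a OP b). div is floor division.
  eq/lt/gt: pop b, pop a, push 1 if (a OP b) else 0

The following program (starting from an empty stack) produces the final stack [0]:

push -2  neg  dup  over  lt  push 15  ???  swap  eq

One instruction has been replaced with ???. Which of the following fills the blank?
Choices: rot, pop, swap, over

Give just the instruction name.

Answer: pop

Derivation:
Stack before ???: [2, 0, 15]
Stack after ???:  [2, 0]
Checking each choice:
  rot: produces [0, 0]
  pop: MATCH
  swap: produces [2, 0]
  over: produces [2, 0, 0]


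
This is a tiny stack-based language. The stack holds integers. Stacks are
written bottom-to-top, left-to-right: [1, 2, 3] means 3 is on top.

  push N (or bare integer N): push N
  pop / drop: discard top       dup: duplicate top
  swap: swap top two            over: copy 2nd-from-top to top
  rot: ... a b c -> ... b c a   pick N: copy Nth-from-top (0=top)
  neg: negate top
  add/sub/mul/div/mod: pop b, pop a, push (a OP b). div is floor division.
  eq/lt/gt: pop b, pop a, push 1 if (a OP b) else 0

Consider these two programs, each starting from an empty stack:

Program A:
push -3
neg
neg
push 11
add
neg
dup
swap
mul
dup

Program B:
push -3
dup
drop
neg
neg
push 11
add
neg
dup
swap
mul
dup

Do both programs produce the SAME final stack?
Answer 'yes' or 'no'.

Answer: yes

Derivation:
Program A trace:
  After 'push -3': [-3]
  After 'neg': [3]
  After 'neg': [-3]
  After 'push 11': [-3, 11]
  After 'add': [8]
  After 'neg': [-8]
  After 'dup': [-8, -8]
  After 'swap': [-8, -8]
  After 'mul': [64]
  After 'dup': [64, 64]
Program A final stack: [64, 64]

Program B trace:
  After 'push -3': [-3]
  After 'dup': [-3, -3]
  After 'drop': [-3]
  After 'neg': [3]
  After 'neg': [-3]
  After 'push 11': [-3, 11]
  After 'add': [8]
  After 'neg': [-8]
  After 'dup': [-8, -8]
  After 'swap': [-8, -8]
  After 'mul': [64]
  After 'dup': [64, 64]
Program B final stack: [64, 64]
Same: yes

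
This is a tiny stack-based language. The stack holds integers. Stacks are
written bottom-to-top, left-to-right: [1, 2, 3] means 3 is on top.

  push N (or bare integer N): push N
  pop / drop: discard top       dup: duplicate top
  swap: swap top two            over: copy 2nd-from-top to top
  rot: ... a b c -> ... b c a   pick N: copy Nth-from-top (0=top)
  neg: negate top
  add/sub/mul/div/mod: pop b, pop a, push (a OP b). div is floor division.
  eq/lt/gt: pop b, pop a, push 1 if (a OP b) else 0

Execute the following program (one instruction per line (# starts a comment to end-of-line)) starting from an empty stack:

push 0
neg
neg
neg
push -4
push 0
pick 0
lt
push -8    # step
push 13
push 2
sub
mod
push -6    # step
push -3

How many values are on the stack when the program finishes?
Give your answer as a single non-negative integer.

After 'push 0': stack = [0] (depth 1)
After 'neg': stack = [0] (depth 1)
After 'neg': stack = [0] (depth 1)
After 'neg': stack = [0] (depth 1)
After 'push -4': stack = [0, -4] (depth 2)
After 'push 0': stack = [0, -4, 0] (depth 3)
After 'pick 0': stack = [0, -4, 0, 0] (depth 4)
After 'lt': stack = [0, -4, 0] (depth 3)
After 'push -8': stack = [0, -4, 0, -8] (depth 4)
After 'push 13': stack = [0, -4, 0, -8, 13] (depth 5)
After 'push 2': stack = [0, -4, 0, -8, 13, 2] (depth 6)
After 'sub': stack = [0, -4, 0, -8, 11] (depth 5)
After 'mod': stack = [0, -4, 0, 3] (depth 4)
After 'push -6': stack = [0, -4, 0, 3, -6] (depth 5)
After 'push -3': stack = [0, -4, 0, 3, -6, -3] (depth 6)

Answer: 6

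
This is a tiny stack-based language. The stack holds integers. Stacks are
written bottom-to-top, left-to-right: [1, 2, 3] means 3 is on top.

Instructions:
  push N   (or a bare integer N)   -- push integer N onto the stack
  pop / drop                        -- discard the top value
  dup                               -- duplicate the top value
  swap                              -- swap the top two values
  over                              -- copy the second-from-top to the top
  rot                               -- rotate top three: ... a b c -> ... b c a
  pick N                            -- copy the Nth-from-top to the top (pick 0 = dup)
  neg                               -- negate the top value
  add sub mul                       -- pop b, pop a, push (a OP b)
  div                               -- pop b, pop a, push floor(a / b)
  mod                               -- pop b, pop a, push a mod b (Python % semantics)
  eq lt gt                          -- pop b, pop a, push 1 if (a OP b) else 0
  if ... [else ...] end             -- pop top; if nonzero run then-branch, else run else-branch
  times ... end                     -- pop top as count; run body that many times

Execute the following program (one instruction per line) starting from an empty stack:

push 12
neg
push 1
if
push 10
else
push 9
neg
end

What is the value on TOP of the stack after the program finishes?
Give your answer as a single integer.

Answer: 10

Derivation:
After 'push 12': [12]
After 'neg': [-12]
After 'push 1': [-12, 1]
After 'if': [-12]
After 'push 10': [-12, 10]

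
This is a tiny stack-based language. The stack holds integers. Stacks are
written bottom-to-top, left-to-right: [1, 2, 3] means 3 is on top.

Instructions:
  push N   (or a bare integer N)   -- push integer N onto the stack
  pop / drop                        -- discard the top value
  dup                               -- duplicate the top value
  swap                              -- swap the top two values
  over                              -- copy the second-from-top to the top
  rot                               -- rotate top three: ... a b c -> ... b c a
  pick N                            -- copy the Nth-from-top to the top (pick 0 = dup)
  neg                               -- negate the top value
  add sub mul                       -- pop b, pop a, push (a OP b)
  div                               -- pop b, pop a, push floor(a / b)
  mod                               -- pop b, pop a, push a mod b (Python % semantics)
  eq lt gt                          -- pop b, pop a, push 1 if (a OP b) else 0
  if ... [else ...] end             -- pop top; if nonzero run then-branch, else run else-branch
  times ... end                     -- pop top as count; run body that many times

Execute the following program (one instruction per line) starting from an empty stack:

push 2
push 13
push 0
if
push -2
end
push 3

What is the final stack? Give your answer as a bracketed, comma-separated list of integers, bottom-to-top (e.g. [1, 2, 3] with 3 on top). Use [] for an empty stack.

After 'push 2': [2]
After 'push 13': [2, 13]
After 'push 0': [2, 13, 0]
After 'if': [2, 13]
After 'push 3': [2, 13, 3]

Answer: [2, 13, 3]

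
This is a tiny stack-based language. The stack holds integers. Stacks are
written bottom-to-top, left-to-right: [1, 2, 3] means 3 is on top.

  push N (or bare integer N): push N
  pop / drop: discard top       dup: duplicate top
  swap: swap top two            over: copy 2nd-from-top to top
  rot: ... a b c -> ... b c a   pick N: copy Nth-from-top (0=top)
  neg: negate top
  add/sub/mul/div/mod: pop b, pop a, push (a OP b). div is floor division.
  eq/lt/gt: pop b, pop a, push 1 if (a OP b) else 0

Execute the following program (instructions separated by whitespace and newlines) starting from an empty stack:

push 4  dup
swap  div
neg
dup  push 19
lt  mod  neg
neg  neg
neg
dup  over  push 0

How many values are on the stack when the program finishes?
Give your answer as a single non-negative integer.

After 'push 4': stack = [4] (depth 1)
After 'dup': stack = [4, 4] (depth 2)
After 'swap': stack = [4, 4] (depth 2)
After 'div': stack = [1] (depth 1)
After 'neg': stack = [-1] (depth 1)
After 'dup': stack = [-1, -1] (depth 2)
After 'push 19': stack = [-1, -1, 19] (depth 3)
After 'lt': stack = [-1, 1] (depth 2)
After 'mod': stack = [0] (depth 1)
After 'neg': stack = [0] (depth 1)
After 'neg': stack = [0] (depth 1)
After 'neg': stack = [0] (depth 1)
After 'neg': stack = [0] (depth 1)
After 'dup': stack = [0, 0] (depth 2)
After 'over': stack = [0, 0, 0] (depth 3)
After 'push 0': stack = [0, 0, 0, 0] (depth 4)

Answer: 4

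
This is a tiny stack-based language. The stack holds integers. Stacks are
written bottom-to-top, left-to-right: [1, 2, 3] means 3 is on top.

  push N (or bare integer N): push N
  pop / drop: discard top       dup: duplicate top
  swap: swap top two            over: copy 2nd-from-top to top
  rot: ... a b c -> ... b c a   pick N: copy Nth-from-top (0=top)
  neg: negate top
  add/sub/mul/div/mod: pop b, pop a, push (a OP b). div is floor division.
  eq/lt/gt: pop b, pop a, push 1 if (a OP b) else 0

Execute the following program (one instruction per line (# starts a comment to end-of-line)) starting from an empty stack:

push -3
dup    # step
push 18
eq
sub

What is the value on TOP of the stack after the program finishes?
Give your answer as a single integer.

After 'push -3': [-3]
After 'dup': [-3, -3]
After 'push 18': [-3, -3, 18]
After 'eq': [-3, 0]
After 'sub': [-3]

Answer: -3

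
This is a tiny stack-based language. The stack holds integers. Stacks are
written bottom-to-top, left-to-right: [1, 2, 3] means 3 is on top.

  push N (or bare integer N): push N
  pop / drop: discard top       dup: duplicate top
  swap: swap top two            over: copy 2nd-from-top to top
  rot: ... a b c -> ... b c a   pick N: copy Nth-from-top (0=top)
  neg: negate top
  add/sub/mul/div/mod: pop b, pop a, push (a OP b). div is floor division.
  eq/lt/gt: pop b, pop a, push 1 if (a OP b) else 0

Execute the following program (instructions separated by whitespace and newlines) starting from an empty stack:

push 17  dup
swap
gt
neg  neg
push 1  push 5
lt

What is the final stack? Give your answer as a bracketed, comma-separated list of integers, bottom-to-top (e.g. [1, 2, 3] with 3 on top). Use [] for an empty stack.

Answer: [0, 1]

Derivation:
After 'push 17': [17]
After 'dup': [17, 17]
After 'swap': [17, 17]
After 'gt': [0]
After 'neg': [0]
After 'neg': [0]
After 'push 1': [0, 1]
After 'push 5': [0, 1, 5]
After 'lt': [0, 1]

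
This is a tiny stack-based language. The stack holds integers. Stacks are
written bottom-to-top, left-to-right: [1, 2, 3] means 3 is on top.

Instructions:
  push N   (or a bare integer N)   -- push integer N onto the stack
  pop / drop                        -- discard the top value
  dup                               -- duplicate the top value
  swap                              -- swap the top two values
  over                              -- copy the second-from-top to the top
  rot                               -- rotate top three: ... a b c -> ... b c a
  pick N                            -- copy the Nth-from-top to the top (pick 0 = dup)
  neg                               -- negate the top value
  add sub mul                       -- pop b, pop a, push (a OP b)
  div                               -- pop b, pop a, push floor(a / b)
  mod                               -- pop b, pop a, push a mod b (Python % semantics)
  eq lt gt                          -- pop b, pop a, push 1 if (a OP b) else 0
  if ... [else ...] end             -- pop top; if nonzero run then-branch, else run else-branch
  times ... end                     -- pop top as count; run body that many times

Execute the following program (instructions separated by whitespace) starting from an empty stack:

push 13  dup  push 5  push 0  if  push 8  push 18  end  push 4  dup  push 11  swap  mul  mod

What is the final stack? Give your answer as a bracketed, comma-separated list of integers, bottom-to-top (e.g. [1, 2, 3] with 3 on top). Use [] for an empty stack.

Answer: [13, 13, 5, 4]

Derivation:
After 'push 13': [13]
After 'dup': [13, 13]
After 'push 5': [13, 13, 5]
After 'push 0': [13, 13, 5, 0]
After 'if': [13, 13, 5]
After 'push 4': [13, 13, 5, 4]
After 'dup': [13, 13, 5, 4, 4]
After 'push 11': [13, 13, 5, 4, 4, 11]
After 'swap': [13, 13, 5, 4, 11, 4]
After 'mul': [13, 13, 5, 4, 44]
After 'mod': [13, 13, 5, 4]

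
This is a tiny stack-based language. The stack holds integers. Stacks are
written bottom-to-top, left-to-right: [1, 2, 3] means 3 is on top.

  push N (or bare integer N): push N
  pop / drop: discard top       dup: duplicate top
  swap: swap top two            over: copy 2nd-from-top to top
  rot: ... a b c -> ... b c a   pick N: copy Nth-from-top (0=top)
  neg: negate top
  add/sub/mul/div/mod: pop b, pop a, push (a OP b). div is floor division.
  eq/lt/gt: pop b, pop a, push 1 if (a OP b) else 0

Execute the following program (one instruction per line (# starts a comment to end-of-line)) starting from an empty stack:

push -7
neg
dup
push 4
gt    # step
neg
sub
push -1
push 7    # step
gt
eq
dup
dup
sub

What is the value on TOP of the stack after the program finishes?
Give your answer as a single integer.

Answer: 0

Derivation:
After 'push -7': [-7]
After 'neg': [7]
After 'dup': [7, 7]
After 'push 4': [7, 7, 4]
After 'gt': [7, 1]
After 'neg': [7, -1]
After 'sub': [8]
After 'push -1': [8, -1]
After 'push 7': [8, -1, 7]
After 'gt': [8, 0]
After 'eq': [0]
After 'dup': [0, 0]
After 'dup': [0, 0, 0]
After 'sub': [0, 0]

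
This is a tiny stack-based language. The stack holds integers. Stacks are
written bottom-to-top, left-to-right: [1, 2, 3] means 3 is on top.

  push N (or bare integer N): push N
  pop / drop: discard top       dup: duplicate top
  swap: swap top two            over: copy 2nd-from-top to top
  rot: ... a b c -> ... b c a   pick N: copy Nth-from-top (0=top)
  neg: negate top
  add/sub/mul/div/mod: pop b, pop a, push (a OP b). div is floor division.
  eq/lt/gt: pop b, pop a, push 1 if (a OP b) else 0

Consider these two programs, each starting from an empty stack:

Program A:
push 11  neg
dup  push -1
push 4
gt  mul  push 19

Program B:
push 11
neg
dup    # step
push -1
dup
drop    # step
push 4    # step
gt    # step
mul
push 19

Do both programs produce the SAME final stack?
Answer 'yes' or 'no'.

Answer: yes

Derivation:
Program A trace:
  After 'push 11': [11]
  After 'neg': [-11]
  After 'dup': [-11, -11]
  After 'push -1': [-11, -11, -1]
  After 'push 4': [-11, -11, -1, 4]
  After 'gt': [-11, -11, 0]
  After 'mul': [-11, 0]
  After 'push 19': [-11, 0, 19]
Program A final stack: [-11, 0, 19]

Program B trace:
  After 'push 11': [11]
  After 'neg': [-11]
  After 'dup': [-11, -11]
  After 'push -1': [-11, -11, -1]
  After 'dup': [-11, -11, -1, -1]
  After 'drop': [-11, -11, -1]
  After 'push 4': [-11, -11, -1, 4]
  After 'gt': [-11, -11, 0]
  After 'mul': [-11, 0]
  After 'push 19': [-11, 0, 19]
Program B final stack: [-11, 0, 19]
Same: yes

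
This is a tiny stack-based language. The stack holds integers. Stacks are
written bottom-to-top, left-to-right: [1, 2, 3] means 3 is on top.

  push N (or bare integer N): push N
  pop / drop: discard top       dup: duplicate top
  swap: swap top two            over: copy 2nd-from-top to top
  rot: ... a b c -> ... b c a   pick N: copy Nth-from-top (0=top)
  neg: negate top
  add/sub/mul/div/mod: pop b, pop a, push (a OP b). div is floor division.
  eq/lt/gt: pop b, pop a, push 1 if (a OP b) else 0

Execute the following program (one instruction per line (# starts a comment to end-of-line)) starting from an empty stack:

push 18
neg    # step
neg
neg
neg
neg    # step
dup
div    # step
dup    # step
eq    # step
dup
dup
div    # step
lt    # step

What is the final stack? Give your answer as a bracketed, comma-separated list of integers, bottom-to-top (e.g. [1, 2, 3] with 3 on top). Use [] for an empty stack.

Answer: [0]

Derivation:
After 'push 18': [18]
After 'neg': [-18]
After 'neg': [18]
After 'neg': [-18]
After 'neg': [18]
After 'neg': [-18]
After 'dup': [-18, -18]
After 'div': [1]
After 'dup': [1, 1]
After 'eq': [1]
After 'dup': [1, 1]
After 'dup': [1, 1, 1]
After 'div': [1, 1]
After 'lt': [0]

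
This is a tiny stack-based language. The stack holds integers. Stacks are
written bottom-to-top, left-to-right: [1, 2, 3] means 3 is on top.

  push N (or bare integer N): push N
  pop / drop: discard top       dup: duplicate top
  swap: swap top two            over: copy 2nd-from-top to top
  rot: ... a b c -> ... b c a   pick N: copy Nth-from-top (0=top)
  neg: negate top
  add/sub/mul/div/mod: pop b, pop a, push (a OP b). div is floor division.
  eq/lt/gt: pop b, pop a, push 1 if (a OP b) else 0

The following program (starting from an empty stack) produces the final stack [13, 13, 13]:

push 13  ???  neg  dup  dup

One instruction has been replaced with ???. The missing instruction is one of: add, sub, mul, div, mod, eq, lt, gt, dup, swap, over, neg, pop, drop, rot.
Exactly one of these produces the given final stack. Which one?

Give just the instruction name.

Answer: neg

Derivation:
Stack before ???: [13]
Stack after ???:  [-13]
The instruction that transforms [13] -> [-13] is: neg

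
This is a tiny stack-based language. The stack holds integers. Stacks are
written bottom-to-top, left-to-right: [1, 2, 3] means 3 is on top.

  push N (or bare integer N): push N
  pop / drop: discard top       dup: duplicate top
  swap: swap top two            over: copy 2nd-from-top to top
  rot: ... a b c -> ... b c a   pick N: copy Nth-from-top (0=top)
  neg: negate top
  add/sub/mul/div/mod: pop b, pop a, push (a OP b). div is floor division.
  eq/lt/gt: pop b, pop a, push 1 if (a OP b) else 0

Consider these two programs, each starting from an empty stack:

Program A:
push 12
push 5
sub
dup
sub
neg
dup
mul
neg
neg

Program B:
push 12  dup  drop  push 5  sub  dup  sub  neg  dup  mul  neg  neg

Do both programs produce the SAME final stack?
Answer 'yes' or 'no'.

Program A trace:
  After 'push 12': [12]
  After 'push 5': [12, 5]
  After 'sub': [7]
  After 'dup': [7, 7]
  After 'sub': [0]
  After 'neg': [0]
  After 'dup': [0, 0]
  After 'mul': [0]
  After 'neg': [0]
  After 'neg': [0]
Program A final stack: [0]

Program B trace:
  After 'push 12': [12]
  After 'dup': [12, 12]
  After 'drop': [12]
  After 'push 5': [12, 5]
  After 'sub': [7]
  After 'dup': [7, 7]
  After 'sub': [0]
  After 'neg': [0]
  After 'dup': [0, 0]
  After 'mul': [0]
  After 'neg': [0]
  After 'neg': [0]
Program B final stack: [0]
Same: yes

Answer: yes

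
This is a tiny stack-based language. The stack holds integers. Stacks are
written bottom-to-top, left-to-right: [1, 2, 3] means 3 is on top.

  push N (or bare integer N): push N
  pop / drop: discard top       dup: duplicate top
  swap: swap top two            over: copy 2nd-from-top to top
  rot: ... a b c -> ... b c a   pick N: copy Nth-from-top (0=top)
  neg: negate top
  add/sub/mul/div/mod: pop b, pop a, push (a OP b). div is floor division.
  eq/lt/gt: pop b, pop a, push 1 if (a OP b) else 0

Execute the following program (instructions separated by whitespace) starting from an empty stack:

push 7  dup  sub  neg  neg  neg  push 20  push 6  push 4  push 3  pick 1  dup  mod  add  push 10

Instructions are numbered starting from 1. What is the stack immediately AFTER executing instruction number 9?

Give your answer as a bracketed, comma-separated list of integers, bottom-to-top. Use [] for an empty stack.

Answer: [0, 20, 6, 4]

Derivation:
Step 1 ('push 7'): [7]
Step 2 ('dup'): [7, 7]
Step 3 ('sub'): [0]
Step 4 ('neg'): [0]
Step 5 ('neg'): [0]
Step 6 ('neg'): [0]
Step 7 ('push 20'): [0, 20]
Step 8 ('push 6'): [0, 20, 6]
Step 9 ('push 4'): [0, 20, 6, 4]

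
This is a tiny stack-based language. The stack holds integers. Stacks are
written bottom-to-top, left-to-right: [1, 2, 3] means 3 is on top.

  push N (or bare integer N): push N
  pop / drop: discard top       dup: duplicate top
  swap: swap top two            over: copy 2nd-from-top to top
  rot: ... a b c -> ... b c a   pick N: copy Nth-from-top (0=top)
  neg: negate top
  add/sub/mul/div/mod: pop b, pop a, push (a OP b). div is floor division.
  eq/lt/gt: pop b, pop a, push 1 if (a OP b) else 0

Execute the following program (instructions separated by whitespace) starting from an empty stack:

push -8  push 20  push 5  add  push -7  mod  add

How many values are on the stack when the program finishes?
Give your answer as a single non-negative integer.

Answer: 1

Derivation:
After 'push -8': stack = [-8] (depth 1)
After 'push 20': stack = [-8, 20] (depth 2)
After 'push 5': stack = [-8, 20, 5] (depth 3)
After 'add': stack = [-8, 25] (depth 2)
After 'push -7': stack = [-8, 25, -7] (depth 3)
After 'mod': stack = [-8, -3] (depth 2)
After 'add': stack = [-11] (depth 1)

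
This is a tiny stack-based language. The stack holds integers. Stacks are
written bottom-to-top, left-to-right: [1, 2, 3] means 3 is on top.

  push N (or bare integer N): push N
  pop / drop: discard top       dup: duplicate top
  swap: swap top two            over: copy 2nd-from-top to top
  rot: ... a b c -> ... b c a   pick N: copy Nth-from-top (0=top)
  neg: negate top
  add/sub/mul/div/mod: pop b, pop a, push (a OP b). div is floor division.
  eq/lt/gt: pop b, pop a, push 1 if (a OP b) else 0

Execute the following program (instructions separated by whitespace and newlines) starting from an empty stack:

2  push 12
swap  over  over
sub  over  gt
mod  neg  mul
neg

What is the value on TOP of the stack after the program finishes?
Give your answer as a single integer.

After 'push 2': [2]
After 'push 12': [2, 12]
After 'swap': [12, 2]
After 'over': [12, 2, 12]
After 'over': [12, 2, 12, 2]
After 'sub': [12, 2, 10]
After 'over': [12, 2, 10, 2]
After 'gt': [12, 2, 1]
After 'mod': [12, 0]
After 'neg': [12, 0]
After 'mul': [0]
After 'neg': [0]

Answer: 0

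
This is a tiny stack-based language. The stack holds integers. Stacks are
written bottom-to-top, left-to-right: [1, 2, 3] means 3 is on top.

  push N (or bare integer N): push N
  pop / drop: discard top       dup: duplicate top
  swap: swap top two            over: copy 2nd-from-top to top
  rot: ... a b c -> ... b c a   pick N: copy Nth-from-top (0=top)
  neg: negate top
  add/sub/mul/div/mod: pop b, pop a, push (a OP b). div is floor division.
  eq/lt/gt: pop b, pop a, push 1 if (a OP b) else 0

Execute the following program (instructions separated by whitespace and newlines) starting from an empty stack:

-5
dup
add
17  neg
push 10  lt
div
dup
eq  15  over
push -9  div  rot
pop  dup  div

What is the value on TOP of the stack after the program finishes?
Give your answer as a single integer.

Answer: 1

Derivation:
After 'push -5': [-5]
After 'dup': [-5, -5]
After 'add': [-10]
After 'push 17': [-10, 17]
After 'neg': [-10, -17]
After 'push 10': [-10, -17, 10]
After 'lt': [-10, 1]
After 'div': [-10]
After 'dup': [-10, -10]
After 'eq': [1]
After 'push 15': [1, 15]
After 'over': [1, 15, 1]
After 'push -9': [1, 15, 1, -9]
After 'div': [1, 15, -1]
After 'rot': [15, -1, 1]
After 'pop': [15, -1]
After 'dup': [15, -1, -1]
After 'div': [15, 1]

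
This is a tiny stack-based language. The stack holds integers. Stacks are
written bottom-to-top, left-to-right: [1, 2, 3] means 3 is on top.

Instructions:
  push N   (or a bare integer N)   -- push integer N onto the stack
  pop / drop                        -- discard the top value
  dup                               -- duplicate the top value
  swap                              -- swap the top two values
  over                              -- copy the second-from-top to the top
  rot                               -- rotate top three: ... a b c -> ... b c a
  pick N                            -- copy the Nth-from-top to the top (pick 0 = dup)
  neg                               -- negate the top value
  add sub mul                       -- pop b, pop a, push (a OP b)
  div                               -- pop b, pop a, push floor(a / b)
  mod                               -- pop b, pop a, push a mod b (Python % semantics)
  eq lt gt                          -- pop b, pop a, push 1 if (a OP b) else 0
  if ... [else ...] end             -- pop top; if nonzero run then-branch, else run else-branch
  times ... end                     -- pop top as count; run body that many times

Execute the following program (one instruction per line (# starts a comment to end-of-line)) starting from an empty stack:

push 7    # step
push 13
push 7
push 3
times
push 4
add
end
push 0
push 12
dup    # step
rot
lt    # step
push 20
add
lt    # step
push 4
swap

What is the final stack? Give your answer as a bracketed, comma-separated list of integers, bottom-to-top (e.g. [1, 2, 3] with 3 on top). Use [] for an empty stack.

After 'push 7': [7]
After 'push 13': [7, 13]
After 'push 7': [7, 13, 7]
After 'push 3': [7, 13, 7, 3]
After 'times': [7, 13, 7]
After 'push 4': [7, 13, 7, 4]
After 'add': [7, 13, 11]
After 'push 4': [7, 13, 11, 4]
After 'add': [7, 13, 15]
After 'push 4': [7, 13, 15, 4]
After 'add': [7, 13, 19]
After 'push 0': [7, 13, 19, 0]
After 'push 12': [7, 13, 19, 0, 12]
After 'dup': [7, 13, 19, 0, 12, 12]
After 'rot': [7, 13, 19, 12, 12, 0]
After 'lt': [7, 13, 19, 12, 0]
After 'push 20': [7, 13, 19, 12, 0, 20]
After 'add': [7, 13, 19, 12, 20]
After 'lt': [7, 13, 19, 1]
After 'push 4': [7, 13, 19, 1, 4]
After 'swap': [7, 13, 19, 4, 1]

Answer: [7, 13, 19, 4, 1]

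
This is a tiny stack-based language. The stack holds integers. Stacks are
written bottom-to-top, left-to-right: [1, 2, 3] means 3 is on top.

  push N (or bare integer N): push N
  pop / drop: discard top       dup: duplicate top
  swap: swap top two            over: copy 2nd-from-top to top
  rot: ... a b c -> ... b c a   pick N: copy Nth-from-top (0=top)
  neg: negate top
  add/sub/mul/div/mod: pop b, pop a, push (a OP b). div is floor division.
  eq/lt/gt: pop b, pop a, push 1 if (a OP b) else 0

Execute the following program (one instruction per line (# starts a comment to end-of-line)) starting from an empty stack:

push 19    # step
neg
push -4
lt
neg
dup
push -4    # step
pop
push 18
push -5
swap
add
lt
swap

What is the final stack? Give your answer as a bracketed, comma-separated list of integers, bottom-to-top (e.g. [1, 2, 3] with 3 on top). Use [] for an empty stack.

After 'push 19': [19]
After 'neg': [-19]
After 'push -4': [-19, -4]
After 'lt': [1]
After 'neg': [-1]
After 'dup': [-1, -1]
After 'push -4': [-1, -1, -4]
After 'pop': [-1, -1]
After 'push 18': [-1, -1, 18]
After 'push -5': [-1, -1, 18, -5]
After 'swap': [-1, -1, -5, 18]
After 'add': [-1, -1, 13]
After 'lt': [-1, 1]
After 'swap': [1, -1]

Answer: [1, -1]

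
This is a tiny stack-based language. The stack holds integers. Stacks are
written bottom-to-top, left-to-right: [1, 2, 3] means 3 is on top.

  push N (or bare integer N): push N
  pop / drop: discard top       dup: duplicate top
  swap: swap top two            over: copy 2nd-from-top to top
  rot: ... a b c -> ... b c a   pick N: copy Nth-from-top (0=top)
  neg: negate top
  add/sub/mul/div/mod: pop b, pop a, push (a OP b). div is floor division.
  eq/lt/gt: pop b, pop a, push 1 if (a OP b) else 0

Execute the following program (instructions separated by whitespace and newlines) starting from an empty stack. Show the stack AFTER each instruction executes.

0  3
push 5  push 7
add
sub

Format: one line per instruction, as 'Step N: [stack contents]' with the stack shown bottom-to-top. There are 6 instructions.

Step 1: [0]
Step 2: [0, 3]
Step 3: [0, 3, 5]
Step 4: [0, 3, 5, 7]
Step 5: [0, 3, 12]
Step 6: [0, -9]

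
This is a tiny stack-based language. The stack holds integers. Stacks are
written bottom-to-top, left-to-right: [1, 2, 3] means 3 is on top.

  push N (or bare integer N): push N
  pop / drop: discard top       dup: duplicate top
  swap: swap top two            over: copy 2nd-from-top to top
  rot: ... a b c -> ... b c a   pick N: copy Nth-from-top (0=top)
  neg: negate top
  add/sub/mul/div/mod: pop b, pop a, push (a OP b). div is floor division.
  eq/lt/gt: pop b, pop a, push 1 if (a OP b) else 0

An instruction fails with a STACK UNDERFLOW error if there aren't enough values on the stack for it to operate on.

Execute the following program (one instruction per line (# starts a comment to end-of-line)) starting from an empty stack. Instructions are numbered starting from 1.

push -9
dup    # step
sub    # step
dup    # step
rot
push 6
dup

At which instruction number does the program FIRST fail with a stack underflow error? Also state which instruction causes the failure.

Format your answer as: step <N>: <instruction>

Step 1 ('push -9'): stack = [-9], depth = 1
Step 2 ('dup'): stack = [-9, -9], depth = 2
Step 3 ('sub'): stack = [0], depth = 1
Step 4 ('dup'): stack = [0, 0], depth = 2
Step 5 ('rot'): needs 3 value(s) but depth is 2 — STACK UNDERFLOW

Answer: step 5: rot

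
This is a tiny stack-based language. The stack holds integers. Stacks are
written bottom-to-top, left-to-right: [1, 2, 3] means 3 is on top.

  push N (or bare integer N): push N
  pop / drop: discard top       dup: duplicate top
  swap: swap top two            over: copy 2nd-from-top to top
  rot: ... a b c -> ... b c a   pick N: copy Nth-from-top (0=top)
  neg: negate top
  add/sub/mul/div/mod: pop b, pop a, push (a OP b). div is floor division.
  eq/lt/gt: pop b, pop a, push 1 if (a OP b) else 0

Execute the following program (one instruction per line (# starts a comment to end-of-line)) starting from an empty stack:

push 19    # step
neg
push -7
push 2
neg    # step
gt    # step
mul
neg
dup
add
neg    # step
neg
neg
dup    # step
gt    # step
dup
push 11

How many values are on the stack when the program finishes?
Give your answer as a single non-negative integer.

After 'push 19': stack = [19] (depth 1)
After 'neg': stack = [-19] (depth 1)
After 'push -7': stack = [-19, -7] (depth 2)
After 'push 2': stack = [-19, -7, 2] (depth 3)
After 'neg': stack = [-19, -7, -2] (depth 3)
After 'gt': stack = [-19, 0] (depth 2)
After 'mul': stack = [0] (depth 1)
After 'neg': stack = [0] (depth 1)
After 'dup': stack = [0, 0] (depth 2)
After 'add': stack = [0] (depth 1)
After 'neg': stack = [0] (depth 1)
After 'neg': stack = [0] (depth 1)
After 'neg': stack = [0] (depth 1)
After 'dup': stack = [0, 0] (depth 2)
After 'gt': stack = [0] (depth 1)
After 'dup': stack = [0, 0] (depth 2)
After 'push 11': stack = [0, 0, 11] (depth 3)

Answer: 3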